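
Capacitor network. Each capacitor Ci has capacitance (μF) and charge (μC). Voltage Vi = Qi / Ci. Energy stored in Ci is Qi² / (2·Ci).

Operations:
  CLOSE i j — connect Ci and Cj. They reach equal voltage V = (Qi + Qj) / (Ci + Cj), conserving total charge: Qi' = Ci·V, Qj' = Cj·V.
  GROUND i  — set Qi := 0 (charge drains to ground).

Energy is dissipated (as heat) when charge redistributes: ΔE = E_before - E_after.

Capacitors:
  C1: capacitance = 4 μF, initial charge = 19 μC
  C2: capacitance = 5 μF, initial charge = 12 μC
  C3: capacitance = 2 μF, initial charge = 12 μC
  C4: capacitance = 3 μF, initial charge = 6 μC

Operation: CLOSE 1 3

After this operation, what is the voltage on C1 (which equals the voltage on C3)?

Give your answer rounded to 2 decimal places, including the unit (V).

Answer: 5.17 V

Derivation:
Initial: C1(4μF, Q=19μC, V=4.75V), C2(5μF, Q=12μC, V=2.40V), C3(2μF, Q=12μC, V=6.00V), C4(3μF, Q=6μC, V=2.00V)
Op 1: CLOSE 1-3: Q_total=31.00, C_total=6.00, V=5.17; Q1=20.67, Q3=10.33; dissipated=1.042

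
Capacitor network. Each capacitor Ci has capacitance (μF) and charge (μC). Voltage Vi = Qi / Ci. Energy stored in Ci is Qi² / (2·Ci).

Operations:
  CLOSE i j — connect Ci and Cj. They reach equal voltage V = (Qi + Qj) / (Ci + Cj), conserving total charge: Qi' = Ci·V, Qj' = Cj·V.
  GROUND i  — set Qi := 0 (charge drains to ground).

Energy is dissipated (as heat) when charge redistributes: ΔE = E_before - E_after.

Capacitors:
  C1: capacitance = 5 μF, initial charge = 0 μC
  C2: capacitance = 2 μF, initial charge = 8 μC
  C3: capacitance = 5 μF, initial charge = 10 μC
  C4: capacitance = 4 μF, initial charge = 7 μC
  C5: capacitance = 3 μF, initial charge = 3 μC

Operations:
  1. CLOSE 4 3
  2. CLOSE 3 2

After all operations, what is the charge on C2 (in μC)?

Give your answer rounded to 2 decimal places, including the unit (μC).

Initial: C1(5μF, Q=0μC, V=0.00V), C2(2μF, Q=8μC, V=4.00V), C3(5μF, Q=10μC, V=2.00V), C4(4μF, Q=7μC, V=1.75V), C5(3μF, Q=3μC, V=1.00V)
Op 1: CLOSE 4-3: Q_total=17.00, C_total=9.00, V=1.89; Q4=7.56, Q3=9.44; dissipated=0.069
Op 2: CLOSE 3-2: Q_total=17.44, C_total=7.00, V=2.49; Q3=12.46, Q2=4.98; dissipated=3.183
Final charges: Q1=0.00, Q2=4.98, Q3=12.46, Q4=7.56, Q5=3.00

Answer: 4.98 μC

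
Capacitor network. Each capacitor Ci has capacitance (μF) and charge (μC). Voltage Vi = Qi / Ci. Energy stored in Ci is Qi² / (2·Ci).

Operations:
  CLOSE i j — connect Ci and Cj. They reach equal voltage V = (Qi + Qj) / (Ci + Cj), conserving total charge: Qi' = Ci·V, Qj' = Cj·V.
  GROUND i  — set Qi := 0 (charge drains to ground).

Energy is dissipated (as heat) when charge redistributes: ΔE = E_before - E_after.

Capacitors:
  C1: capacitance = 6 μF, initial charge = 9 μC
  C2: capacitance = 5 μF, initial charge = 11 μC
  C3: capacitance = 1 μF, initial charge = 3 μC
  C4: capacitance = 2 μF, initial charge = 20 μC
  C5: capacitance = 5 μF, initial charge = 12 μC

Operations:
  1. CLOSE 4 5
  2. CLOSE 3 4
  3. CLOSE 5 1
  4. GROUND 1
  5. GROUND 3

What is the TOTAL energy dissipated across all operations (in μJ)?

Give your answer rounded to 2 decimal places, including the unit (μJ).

Initial: C1(6μF, Q=9μC, V=1.50V), C2(5μF, Q=11μC, V=2.20V), C3(1μF, Q=3μC, V=3.00V), C4(2μF, Q=20μC, V=10.00V), C5(5μF, Q=12μC, V=2.40V)
Op 1: CLOSE 4-5: Q_total=32.00, C_total=7.00, V=4.57; Q4=9.14, Q5=22.86; dissipated=41.257
Op 2: CLOSE 3-4: Q_total=12.14, C_total=3.00, V=4.05; Q3=4.05, Q4=8.10; dissipated=0.823
Op 3: CLOSE 5-1: Q_total=31.86, C_total=11.00, V=2.90; Q5=14.48, Q1=17.38; dissipated=12.864
Op 4: GROUND 1: Q1=0; energy lost=25.162
Op 5: GROUND 3: Q3=0; energy lost=8.192
Total dissipated: 88.298 μJ

Answer: 88.30 μJ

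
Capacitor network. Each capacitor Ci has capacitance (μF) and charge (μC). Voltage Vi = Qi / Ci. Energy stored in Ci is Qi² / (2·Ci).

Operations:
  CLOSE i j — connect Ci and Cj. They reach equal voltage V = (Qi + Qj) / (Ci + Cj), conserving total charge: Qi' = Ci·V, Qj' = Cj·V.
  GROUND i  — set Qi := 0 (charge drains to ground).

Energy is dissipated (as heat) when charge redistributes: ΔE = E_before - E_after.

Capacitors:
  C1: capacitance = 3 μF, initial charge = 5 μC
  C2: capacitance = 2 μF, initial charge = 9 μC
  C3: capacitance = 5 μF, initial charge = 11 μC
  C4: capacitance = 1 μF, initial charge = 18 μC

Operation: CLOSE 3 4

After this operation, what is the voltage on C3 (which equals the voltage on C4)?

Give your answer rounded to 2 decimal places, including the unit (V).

Initial: C1(3μF, Q=5μC, V=1.67V), C2(2μF, Q=9μC, V=4.50V), C3(5μF, Q=11μC, V=2.20V), C4(1μF, Q=18μC, V=18.00V)
Op 1: CLOSE 3-4: Q_total=29.00, C_total=6.00, V=4.83; Q3=24.17, Q4=4.83; dissipated=104.017

Answer: 4.83 V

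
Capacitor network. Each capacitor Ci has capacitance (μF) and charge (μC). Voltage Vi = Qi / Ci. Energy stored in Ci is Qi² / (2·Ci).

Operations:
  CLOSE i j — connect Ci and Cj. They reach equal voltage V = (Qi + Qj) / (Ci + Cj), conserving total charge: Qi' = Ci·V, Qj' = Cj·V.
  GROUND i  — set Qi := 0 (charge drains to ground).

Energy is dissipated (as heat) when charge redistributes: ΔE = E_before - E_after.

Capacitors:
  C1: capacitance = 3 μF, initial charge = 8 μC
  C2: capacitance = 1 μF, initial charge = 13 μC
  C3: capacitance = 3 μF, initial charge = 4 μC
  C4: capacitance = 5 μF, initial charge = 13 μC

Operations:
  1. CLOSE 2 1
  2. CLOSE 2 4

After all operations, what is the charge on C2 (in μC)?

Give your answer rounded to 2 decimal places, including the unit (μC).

Answer: 3.04 μC

Derivation:
Initial: C1(3μF, Q=8μC, V=2.67V), C2(1μF, Q=13μC, V=13.00V), C3(3μF, Q=4μC, V=1.33V), C4(5μF, Q=13μC, V=2.60V)
Op 1: CLOSE 2-1: Q_total=21.00, C_total=4.00, V=5.25; Q2=5.25, Q1=15.75; dissipated=40.042
Op 2: CLOSE 2-4: Q_total=18.25, C_total=6.00, V=3.04; Q2=3.04, Q4=15.21; dissipated=2.926
Final charges: Q1=15.75, Q2=3.04, Q3=4.00, Q4=15.21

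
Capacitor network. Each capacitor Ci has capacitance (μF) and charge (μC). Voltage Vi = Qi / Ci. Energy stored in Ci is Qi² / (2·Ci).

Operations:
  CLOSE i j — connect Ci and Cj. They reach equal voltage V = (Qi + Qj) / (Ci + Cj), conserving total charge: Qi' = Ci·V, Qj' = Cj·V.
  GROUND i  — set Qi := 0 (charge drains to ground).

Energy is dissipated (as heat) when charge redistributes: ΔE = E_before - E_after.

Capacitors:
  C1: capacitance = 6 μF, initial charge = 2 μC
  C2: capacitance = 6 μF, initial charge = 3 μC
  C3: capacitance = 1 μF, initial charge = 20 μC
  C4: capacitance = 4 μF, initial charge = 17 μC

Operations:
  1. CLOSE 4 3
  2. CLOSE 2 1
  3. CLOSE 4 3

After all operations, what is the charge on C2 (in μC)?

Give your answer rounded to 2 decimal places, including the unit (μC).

Initial: C1(6μF, Q=2μC, V=0.33V), C2(6μF, Q=3μC, V=0.50V), C3(1μF, Q=20μC, V=20.00V), C4(4μF, Q=17μC, V=4.25V)
Op 1: CLOSE 4-3: Q_total=37.00, C_total=5.00, V=7.40; Q4=29.60, Q3=7.40; dissipated=99.225
Op 2: CLOSE 2-1: Q_total=5.00, C_total=12.00, V=0.42; Q2=2.50, Q1=2.50; dissipated=0.042
Op 3: CLOSE 4-3: Q_total=37.00, C_total=5.00, V=7.40; Q4=29.60, Q3=7.40; dissipated=0.000
Final charges: Q1=2.50, Q2=2.50, Q3=7.40, Q4=29.60

Answer: 2.50 μC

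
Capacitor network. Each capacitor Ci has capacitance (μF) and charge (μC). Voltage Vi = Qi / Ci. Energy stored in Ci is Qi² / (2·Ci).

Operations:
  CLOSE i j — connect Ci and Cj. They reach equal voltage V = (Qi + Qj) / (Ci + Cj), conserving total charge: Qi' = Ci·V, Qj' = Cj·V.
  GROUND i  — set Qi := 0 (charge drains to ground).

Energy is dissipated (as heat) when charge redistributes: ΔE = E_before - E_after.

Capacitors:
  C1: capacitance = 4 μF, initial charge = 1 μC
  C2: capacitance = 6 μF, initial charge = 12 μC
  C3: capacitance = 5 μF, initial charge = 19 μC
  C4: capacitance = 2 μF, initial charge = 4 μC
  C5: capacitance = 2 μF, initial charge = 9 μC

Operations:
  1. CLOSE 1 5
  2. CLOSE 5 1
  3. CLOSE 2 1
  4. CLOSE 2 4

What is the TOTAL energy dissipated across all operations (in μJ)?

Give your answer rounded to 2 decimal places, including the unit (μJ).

Initial: C1(4μF, Q=1μC, V=0.25V), C2(6μF, Q=12μC, V=2.00V), C3(5μF, Q=19μC, V=3.80V), C4(2μF, Q=4μC, V=2.00V), C5(2μF, Q=9μC, V=4.50V)
Op 1: CLOSE 1-5: Q_total=10.00, C_total=6.00, V=1.67; Q1=6.67, Q5=3.33; dissipated=12.042
Op 2: CLOSE 5-1: Q_total=10.00, C_total=6.00, V=1.67; Q5=3.33, Q1=6.67; dissipated=0.000
Op 3: CLOSE 2-1: Q_total=18.67, C_total=10.00, V=1.87; Q2=11.20, Q1=7.47; dissipated=0.133
Op 4: CLOSE 2-4: Q_total=15.20, C_total=8.00, V=1.90; Q2=11.40, Q4=3.80; dissipated=0.013
Total dissipated: 12.188 μJ

Answer: 12.19 μJ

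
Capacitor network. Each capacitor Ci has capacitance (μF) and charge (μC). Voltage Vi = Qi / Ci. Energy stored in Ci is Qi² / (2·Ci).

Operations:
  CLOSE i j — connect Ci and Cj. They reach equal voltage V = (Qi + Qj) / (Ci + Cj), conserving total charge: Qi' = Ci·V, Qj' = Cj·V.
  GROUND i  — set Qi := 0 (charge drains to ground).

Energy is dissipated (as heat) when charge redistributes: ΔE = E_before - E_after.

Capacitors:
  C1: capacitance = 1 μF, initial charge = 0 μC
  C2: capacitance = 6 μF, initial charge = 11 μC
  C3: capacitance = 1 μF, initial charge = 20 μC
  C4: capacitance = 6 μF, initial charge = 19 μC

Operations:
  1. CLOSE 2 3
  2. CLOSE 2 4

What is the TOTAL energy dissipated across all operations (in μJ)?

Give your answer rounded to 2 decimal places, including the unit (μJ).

Initial: C1(1μF, Q=0μC, V=0.00V), C2(6μF, Q=11μC, V=1.83V), C3(1μF, Q=20μC, V=20.00V), C4(6μF, Q=19μC, V=3.17V)
Op 1: CLOSE 2-3: Q_total=31.00, C_total=7.00, V=4.43; Q2=26.57, Q3=4.43; dissipated=141.440
Op 2: CLOSE 2-4: Q_total=45.57, C_total=12.00, V=3.80; Q2=22.79, Q4=22.79; dissipated=2.389
Total dissipated: 143.829 μJ

Answer: 143.83 μJ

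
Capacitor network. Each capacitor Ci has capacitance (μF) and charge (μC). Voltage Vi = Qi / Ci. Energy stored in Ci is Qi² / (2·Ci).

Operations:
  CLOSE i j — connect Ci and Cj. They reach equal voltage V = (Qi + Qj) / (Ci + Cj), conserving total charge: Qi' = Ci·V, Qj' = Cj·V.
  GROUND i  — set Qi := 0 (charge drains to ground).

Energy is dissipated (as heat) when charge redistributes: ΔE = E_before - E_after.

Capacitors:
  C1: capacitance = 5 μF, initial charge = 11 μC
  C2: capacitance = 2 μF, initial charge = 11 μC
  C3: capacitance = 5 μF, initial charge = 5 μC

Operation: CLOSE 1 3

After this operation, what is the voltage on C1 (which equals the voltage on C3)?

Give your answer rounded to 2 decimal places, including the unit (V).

Initial: C1(5μF, Q=11μC, V=2.20V), C2(2μF, Q=11μC, V=5.50V), C3(5μF, Q=5μC, V=1.00V)
Op 1: CLOSE 1-3: Q_total=16.00, C_total=10.00, V=1.60; Q1=8.00, Q3=8.00; dissipated=1.800

Answer: 1.60 V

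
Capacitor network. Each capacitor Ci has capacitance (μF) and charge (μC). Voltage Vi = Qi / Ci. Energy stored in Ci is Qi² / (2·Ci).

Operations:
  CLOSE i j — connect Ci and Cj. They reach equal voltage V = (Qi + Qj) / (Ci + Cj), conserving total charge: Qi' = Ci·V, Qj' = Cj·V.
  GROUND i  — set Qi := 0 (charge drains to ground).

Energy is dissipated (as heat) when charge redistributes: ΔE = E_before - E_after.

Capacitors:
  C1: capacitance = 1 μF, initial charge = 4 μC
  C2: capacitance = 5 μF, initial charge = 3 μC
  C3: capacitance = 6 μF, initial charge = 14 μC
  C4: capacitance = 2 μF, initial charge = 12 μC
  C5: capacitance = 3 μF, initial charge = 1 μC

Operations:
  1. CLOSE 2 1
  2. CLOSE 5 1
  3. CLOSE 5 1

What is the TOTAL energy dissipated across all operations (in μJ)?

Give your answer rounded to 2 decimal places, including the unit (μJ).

Answer: 5.08 μJ

Derivation:
Initial: C1(1μF, Q=4μC, V=4.00V), C2(5μF, Q=3μC, V=0.60V), C3(6μF, Q=14μC, V=2.33V), C4(2μF, Q=12μC, V=6.00V), C5(3μF, Q=1μC, V=0.33V)
Op 1: CLOSE 2-1: Q_total=7.00, C_total=6.00, V=1.17; Q2=5.83, Q1=1.17; dissipated=4.817
Op 2: CLOSE 5-1: Q_total=2.17, C_total=4.00, V=0.54; Q5=1.62, Q1=0.54; dissipated=0.260
Op 3: CLOSE 5-1: Q_total=2.17, C_total=4.00, V=0.54; Q5=1.62, Q1=0.54; dissipated=0.000
Total dissipated: 5.077 μJ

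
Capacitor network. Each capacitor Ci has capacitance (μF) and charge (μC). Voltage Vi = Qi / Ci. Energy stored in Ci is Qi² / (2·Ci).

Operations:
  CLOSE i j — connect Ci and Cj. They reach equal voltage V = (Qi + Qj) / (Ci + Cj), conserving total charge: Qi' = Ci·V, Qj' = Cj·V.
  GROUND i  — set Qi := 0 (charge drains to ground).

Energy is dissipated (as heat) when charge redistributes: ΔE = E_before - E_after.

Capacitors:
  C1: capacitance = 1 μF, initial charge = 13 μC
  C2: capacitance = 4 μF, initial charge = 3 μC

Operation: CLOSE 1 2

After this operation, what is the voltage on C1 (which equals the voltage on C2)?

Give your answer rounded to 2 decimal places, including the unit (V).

Answer: 3.20 V

Derivation:
Initial: C1(1μF, Q=13μC, V=13.00V), C2(4μF, Q=3μC, V=0.75V)
Op 1: CLOSE 1-2: Q_total=16.00, C_total=5.00, V=3.20; Q1=3.20, Q2=12.80; dissipated=60.025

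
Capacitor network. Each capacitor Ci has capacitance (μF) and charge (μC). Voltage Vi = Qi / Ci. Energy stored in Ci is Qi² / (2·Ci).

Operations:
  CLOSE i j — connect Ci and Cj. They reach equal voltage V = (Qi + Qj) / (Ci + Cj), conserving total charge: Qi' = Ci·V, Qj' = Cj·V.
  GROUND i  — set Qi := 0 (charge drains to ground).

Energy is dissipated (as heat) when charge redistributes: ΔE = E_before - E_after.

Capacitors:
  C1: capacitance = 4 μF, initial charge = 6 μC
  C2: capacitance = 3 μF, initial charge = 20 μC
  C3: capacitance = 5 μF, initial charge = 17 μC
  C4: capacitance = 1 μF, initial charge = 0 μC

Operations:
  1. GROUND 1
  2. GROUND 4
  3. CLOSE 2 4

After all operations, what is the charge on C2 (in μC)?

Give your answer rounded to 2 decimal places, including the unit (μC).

Initial: C1(4μF, Q=6μC, V=1.50V), C2(3μF, Q=20μC, V=6.67V), C3(5μF, Q=17μC, V=3.40V), C4(1μF, Q=0μC, V=0.00V)
Op 1: GROUND 1: Q1=0; energy lost=4.500
Op 2: GROUND 4: Q4=0; energy lost=0.000
Op 3: CLOSE 2-4: Q_total=20.00, C_total=4.00, V=5.00; Q2=15.00, Q4=5.00; dissipated=16.667
Final charges: Q1=0.00, Q2=15.00, Q3=17.00, Q4=5.00

Answer: 15.00 μC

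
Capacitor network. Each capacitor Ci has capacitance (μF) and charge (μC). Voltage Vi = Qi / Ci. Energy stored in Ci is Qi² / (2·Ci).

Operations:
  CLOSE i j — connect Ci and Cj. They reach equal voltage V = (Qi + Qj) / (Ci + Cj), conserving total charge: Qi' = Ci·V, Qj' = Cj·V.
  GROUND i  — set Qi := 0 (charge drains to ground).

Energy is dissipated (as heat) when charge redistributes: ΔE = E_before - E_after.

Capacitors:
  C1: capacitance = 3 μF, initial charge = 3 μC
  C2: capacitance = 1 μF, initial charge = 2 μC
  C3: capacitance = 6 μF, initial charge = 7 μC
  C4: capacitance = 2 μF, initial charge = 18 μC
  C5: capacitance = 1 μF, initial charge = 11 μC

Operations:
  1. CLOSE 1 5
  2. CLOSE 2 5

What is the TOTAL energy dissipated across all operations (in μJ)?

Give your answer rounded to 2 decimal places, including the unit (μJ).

Answer: 38.06 μJ

Derivation:
Initial: C1(3μF, Q=3μC, V=1.00V), C2(1μF, Q=2μC, V=2.00V), C3(6μF, Q=7μC, V=1.17V), C4(2μF, Q=18μC, V=9.00V), C5(1μF, Q=11μC, V=11.00V)
Op 1: CLOSE 1-5: Q_total=14.00, C_total=4.00, V=3.50; Q1=10.50, Q5=3.50; dissipated=37.500
Op 2: CLOSE 2-5: Q_total=5.50, C_total=2.00, V=2.75; Q2=2.75, Q5=2.75; dissipated=0.562
Total dissipated: 38.062 μJ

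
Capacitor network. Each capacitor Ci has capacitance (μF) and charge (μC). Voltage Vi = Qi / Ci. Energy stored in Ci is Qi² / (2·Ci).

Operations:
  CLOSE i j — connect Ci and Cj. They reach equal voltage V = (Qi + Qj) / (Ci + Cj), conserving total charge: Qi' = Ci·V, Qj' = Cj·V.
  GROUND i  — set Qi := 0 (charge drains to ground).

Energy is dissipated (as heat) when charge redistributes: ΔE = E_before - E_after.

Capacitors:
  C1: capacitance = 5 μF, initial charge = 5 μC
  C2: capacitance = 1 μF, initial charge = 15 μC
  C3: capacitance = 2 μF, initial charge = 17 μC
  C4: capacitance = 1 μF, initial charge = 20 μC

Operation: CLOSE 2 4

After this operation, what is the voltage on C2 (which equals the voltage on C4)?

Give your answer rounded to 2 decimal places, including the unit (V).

Answer: 17.50 V

Derivation:
Initial: C1(5μF, Q=5μC, V=1.00V), C2(1μF, Q=15μC, V=15.00V), C3(2μF, Q=17μC, V=8.50V), C4(1μF, Q=20μC, V=20.00V)
Op 1: CLOSE 2-4: Q_total=35.00, C_total=2.00, V=17.50; Q2=17.50, Q4=17.50; dissipated=6.250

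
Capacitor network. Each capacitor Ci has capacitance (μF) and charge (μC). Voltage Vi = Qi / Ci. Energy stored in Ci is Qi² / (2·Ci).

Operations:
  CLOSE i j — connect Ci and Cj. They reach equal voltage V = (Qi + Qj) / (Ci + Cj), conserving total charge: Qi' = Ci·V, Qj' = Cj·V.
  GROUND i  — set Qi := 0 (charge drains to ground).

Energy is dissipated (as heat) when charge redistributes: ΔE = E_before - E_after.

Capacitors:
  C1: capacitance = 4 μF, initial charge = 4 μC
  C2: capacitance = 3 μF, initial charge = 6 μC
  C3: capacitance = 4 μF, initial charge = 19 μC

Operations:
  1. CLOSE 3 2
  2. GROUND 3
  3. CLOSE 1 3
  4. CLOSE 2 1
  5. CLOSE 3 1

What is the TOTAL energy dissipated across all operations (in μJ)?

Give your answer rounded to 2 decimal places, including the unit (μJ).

Answer: 42.81 μJ

Derivation:
Initial: C1(4μF, Q=4μC, V=1.00V), C2(3μF, Q=6μC, V=2.00V), C3(4μF, Q=19μC, V=4.75V)
Op 1: CLOSE 3-2: Q_total=25.00, C_total=7.00, V=3.57; Q3=14.29, Q2=10.71; dissipated=6.482
Op 2: GROUND 3: Q3=0; energy lost=25.510
Op 3: CLOSE 1-3: Q_total=4.00, C_total=8.00, V=0.50; Q1=2.00, Q3=2.00; dissipated=1.000
Op 4: CLOSE 2-1: Q_total=12.71, C_total=7.00, V=1.82; Q2=5.45, Q1=7.27; dissipated=8.086
Op 5: CLOSE 3-1: Q_total=9.27, C_total=8.00, V=1.16; Q3=4.63, Q1=4.63; dissipated=1.733
Total dissipated: 42.811 μJ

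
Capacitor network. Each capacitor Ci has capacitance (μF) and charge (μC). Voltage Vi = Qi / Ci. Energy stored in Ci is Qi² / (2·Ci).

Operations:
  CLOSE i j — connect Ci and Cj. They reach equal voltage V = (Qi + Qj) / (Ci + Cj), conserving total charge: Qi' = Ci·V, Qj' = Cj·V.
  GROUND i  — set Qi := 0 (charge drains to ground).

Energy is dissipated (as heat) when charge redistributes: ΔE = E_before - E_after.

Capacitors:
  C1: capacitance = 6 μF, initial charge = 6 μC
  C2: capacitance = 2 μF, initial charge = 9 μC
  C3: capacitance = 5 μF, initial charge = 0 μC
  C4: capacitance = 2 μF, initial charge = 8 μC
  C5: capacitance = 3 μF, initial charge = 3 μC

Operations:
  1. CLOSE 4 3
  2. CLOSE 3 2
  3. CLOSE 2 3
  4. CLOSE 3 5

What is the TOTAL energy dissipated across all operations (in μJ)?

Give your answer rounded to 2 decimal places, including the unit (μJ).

Initial: C1(6μF, Q=6μC, V=1.00V), C2(2μF, Q=9μC, V=4.50V), C3(5μF, Q=0μC, V=0.00V), C4(2μF, Q=8μC, V=4.00V), C5(3μF, Q=3μC, V=1.00V)
Op 1: CLOSE 4-3: Q_total=8.00, C_total=7.00, V=1.14; Q4=2.29, Q3=5.71; dissipated=11.429
Op 2: CLOSE 3-2: Q_total=14.71, C_total=7.00, V=2.10; Q3=10.51, Q2=4.20; dissipated=8.050
Op 3: CLOSE 2-3: Q_total=14.71, C_total=7.00, V=2.10; Q2=4.20, Q3=10.51; dissipated=0.000
Op 4: CLOSE 3-5: Q_total=13.51, C_total=8.00, V=1.69; Q3=8.44, Q5=5.07; dissipated=1.139
Total dissipated: 20.617 μJ

Answer: 20.62 μJ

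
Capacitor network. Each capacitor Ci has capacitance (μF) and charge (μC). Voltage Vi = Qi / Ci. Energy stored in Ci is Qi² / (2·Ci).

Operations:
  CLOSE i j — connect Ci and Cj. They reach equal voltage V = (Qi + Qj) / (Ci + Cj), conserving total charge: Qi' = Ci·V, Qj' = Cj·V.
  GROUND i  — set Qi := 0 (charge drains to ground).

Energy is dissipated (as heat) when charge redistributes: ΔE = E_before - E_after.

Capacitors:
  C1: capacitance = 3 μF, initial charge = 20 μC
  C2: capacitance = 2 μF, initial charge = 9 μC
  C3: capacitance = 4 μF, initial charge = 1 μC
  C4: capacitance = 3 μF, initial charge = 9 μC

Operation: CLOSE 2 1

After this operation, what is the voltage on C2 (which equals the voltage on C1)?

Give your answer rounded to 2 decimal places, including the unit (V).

Initial: C1(3μF, Q=20μC, V=6.67V), C2(2μF, Q=9μC, V=4.50V), C3(4μF, Q=1μC, V=0.25V), C4(3μF, Q=9μC, V=3.00V)
Op 1: CLOSE 2-1: Q_total=29.00, C_total=5.00, V=5.80; Q2=11.60, Q1=17.40; dissipated=2.817

Answer: 5.80 V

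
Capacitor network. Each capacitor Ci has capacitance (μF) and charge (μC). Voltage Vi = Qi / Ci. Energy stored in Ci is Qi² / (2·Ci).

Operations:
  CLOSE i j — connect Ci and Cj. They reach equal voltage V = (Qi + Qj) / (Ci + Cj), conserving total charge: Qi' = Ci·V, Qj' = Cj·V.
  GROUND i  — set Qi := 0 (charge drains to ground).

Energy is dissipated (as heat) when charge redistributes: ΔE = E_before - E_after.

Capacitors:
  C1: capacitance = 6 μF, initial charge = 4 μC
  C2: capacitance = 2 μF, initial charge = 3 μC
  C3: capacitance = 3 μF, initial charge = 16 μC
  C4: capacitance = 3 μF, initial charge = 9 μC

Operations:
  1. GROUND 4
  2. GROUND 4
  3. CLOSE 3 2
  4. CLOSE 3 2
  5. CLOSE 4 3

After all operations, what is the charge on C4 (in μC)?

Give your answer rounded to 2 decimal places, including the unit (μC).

Answer: 5.70 μC

Derivation:
Initial: C1(6μF, Q=4μC, V=0.67V), C2(2μF, Q=3μC, V=1.50V), C3(3μF, Q=16μC, V=5.33V), C4(3μF, Q=9μC, V=3.00V)
Op 1: GROUND 4: Q4=0; energy lost=13.500
Op 2: GROUND 4: Q4=0; energy lost=0.000
Op 3: CLOSE 3-2: Q_total=19.00, C_total=5.00, V=3.80; Q3=11.40, Q2=7.60; dissipated=8.817
Op 4: CLOSE 3-2: Q_total=19.00, C_total=5.00, V=3.80; Q3=11.40, Q2=7.60; dissipated=0.000
Op 5: CLOSE 4-3: Q_total=11.40, C_total=6.00, V=1.90; Q4=5.70, Q3=5.70; dissipated=10.830
Final charges: Q1=4.00, Q2=7.60, Q3=5.70, Q4=5.70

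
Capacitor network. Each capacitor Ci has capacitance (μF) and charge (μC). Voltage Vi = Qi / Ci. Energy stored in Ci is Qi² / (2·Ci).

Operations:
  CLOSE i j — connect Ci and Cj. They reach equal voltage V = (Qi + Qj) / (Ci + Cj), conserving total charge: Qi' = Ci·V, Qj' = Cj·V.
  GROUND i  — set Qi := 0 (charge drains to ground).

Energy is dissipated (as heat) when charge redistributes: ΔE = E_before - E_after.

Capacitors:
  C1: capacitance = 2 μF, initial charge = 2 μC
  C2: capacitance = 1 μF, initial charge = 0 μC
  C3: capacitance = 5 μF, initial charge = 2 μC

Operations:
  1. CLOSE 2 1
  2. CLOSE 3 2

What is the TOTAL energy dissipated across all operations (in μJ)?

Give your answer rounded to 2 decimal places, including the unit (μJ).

Answer: 0.36 μJ

Derivation:
Initial: C1(2μF, Q=2μC, V=1.00V), C2(1μF, Q=0μC, V=0.00V), C3(5μF, Q=2μC, V=0.40V)
Op 1: CLOSE 2-1: Q_total=2.00, C_total=3.00, V=0.67; Q2=0.67, Q1=1.33; dissipated=0.333
Op 2: CLOSE 3-2: Q_total=2.67, C_total=6.00, V=0.44; Q3=2.22, Q2=0.44; dissipated=0.030
Total dissipated: 0.363 μJ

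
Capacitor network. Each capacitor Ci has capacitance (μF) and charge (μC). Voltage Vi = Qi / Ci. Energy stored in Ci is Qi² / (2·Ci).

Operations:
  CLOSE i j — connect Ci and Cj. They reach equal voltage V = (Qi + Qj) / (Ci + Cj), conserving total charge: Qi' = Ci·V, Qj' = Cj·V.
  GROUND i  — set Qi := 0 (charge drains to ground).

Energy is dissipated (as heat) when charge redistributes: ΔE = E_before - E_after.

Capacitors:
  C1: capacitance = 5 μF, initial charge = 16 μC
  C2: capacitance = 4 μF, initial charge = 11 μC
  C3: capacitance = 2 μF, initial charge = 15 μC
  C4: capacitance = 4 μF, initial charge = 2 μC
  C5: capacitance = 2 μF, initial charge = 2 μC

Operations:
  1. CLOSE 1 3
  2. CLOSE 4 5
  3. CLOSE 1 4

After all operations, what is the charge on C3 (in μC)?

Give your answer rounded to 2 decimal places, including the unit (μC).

Answer: 8.86 μC

Derivation:
Initial: C1(5μF, Q=16μC, V=3.20V), C2(4μF, Q=11μC, V=2.75V), C3(2μF, Q=15μC, V=7.50V), C4(4μF, Q=2μC, V=0.50V), C5(2μF, Q=2μC, V=1.00V)
Op 1: CLOSE 1-3: Q_total=31.00, C_total=7.00, V=4.43; Q1=22.14, Q3=8.86; dissipated=13.207
Op 2: CLOSE 4-5: Q_total=4.00, C_total=6.00, V=0.67; Q4=2.67, Q5=1.33; dissipated=0.167
Op 3: CLOSE 1-4: Q_total=24.81, C_total=9.00, V=2.76; Q1=13.78, Q4=11.03; dissipated=15.724
Final charges: Q1=13.78, Q2=11.00, Q3=8.86, Q4=11.03, Q5=1.33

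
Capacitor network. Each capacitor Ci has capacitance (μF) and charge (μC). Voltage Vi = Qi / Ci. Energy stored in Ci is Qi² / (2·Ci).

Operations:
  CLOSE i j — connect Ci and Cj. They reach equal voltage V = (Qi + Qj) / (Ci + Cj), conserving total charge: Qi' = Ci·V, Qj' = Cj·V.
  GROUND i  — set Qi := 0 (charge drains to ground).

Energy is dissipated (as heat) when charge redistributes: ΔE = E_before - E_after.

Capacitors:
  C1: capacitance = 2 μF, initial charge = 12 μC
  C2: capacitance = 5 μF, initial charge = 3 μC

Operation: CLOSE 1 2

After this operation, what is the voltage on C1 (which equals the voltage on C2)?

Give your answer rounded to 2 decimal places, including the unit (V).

Answer: 2.14 V

Derivation:
Initial: C1(2μF, Q=12μC, V=6.00V), C2(5μF, Q=3μC, V=0.60V)
Op 1: CLOSE 1-2: Q_total=15.00, C_total=7.00, V=2.14; Q1=4.29, Q2=10.71; dissipated=20.829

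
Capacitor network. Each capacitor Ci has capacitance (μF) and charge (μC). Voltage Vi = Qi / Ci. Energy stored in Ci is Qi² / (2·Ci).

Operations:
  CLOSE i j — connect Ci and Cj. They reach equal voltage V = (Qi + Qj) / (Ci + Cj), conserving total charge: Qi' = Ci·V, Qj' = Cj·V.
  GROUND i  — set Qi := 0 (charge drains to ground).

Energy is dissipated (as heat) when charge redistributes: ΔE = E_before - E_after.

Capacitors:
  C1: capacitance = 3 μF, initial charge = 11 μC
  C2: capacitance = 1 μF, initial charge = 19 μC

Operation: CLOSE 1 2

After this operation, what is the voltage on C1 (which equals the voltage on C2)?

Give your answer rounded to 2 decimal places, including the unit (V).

Answer: 7.50 V

Derivation:
Initial: C1(3μF, Q=11μC, V=3.67V), C2(1μF, Q=19μC, V=19.00V)
Op 1: CLOSE 1-2: Q_total=30.00, C_total=4.00, V=7.50; Q1=22.50, Q2=7.50; dissipated=88.167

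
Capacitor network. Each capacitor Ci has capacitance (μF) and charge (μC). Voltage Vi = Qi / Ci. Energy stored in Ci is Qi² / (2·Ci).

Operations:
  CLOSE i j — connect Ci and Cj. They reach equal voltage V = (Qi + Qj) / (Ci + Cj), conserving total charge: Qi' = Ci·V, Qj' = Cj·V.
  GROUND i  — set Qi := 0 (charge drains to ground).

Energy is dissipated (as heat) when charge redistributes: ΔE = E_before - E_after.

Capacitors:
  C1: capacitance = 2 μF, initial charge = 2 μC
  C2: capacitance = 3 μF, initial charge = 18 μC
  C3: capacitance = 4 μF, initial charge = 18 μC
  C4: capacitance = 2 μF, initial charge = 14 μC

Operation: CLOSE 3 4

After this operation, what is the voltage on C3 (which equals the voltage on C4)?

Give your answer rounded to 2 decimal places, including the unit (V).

Initial: C1(2μF, Q=2μC, V=1.00V), C2(3μF, Q=18μC, V=6.00V), C3(4μF, Q=18μC, V=4.50V), C4(2μF, Q=14μC, V=7.00V)
Op 1: CLOSE 3-4: Q_total=32.00, C_total=6.00, V=5.33; Q3=21.33, Q4=10.67; dissipated=4.167

Answer: 5.33 V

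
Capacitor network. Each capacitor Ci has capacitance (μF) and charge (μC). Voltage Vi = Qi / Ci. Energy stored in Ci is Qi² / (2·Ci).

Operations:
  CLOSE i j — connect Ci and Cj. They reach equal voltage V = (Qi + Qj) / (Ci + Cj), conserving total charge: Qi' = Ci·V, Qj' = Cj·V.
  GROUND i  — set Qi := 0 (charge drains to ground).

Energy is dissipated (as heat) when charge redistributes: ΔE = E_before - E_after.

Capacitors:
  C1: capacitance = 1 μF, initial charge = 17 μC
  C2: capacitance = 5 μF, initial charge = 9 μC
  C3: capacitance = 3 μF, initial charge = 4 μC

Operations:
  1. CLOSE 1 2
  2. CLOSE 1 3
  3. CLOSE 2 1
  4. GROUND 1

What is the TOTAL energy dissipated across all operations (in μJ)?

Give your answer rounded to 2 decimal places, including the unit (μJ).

Answer: 109.59 μJ

Derivation:
Initial: C1(1μF, Q=17μC, V=17.00V), C2(5μF, Q=9μC, V=1.80V), C3(3μF, Q=4μC, V=1.33V)
Op 1: CLOSE 1-2: Q_total=26.00, C_total=6.00, V=4.33; Q1=4.33, Q2=21.67; dissipated=96.267
Op 2: CLOSE 1-3: Q_total=8.33, C_total=4.00, V=2.08; Q1=2.08, Q3=6.25; dissipated=3.375
Op 3: CLOSE 2-1: Q_total=23.75, C_total=6.00, V=3.96; Q2=19.79, Q1=3.96; dissipated=2.109
Op 4: GROUND 1: Q1=0; energy lost=7.834
Total dissipated: 109.585 μJ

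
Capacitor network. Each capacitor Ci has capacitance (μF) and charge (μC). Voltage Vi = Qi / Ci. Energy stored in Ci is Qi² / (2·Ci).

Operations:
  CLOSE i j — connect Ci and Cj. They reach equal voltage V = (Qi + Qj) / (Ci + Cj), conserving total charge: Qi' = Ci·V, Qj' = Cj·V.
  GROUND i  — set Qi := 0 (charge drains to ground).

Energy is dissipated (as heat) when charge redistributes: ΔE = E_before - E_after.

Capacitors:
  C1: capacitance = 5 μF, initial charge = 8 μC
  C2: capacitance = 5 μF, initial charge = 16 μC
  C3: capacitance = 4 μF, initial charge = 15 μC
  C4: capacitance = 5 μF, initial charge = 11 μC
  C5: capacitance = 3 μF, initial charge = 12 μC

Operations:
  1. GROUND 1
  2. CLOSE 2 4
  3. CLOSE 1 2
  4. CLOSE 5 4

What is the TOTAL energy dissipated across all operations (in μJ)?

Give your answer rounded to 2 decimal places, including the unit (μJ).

Answer: 18.35 μJ

Derivation:
Initial: C1(5μF, Q=8μC, V=1.60V), C2(5μF, Q=16μC, V=3.20V), C3(4μF, Q=15μC, V=3.75V), C4(5μF, Q=11μC, V=2.20V), C5(3μF, Q=12μC, V=4.00V)
Op 1: GROUND 1: Q1=0; energy lost=6.400
Op 2: CLOSE 2-4: Q_total=27.00, C_total=10.00, V=2.70; Q2=13.50, Q4=13.50; dissipated=1.250
Op 3: CLOSE 1-2: Q_total=13.50, C_total=10.00, V=1.35; Q1=6.75, Q2=6.75; dissipated=9.113
Op 4: CLOSE 5-4: Q_total=25.50, C_total=8.00, V=3.19; Q5=9.56, Q4=15.94; dissipated=1.584
Total dissipated: 18.347 μJ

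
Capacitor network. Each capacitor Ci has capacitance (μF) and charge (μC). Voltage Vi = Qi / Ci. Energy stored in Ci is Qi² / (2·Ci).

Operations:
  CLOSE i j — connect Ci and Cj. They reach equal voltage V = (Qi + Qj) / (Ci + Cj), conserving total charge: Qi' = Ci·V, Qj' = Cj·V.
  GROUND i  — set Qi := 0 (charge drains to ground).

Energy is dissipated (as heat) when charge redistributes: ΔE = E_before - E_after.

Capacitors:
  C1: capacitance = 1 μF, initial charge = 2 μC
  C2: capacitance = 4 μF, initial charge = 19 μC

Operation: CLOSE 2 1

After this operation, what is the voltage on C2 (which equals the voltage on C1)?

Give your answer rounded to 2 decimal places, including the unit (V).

Answer: 4.20 V

Derivation:
Initial: C1(1μF, Q=2μC, V=2.00V), C2(4μF, Q=19μC, V=4.75V)
Op 1: CLOSE 2-1: Q_total=21.00, C_total=5.00, V=4.20; Q2=16.80, Q1=4.20; dissipated=3.025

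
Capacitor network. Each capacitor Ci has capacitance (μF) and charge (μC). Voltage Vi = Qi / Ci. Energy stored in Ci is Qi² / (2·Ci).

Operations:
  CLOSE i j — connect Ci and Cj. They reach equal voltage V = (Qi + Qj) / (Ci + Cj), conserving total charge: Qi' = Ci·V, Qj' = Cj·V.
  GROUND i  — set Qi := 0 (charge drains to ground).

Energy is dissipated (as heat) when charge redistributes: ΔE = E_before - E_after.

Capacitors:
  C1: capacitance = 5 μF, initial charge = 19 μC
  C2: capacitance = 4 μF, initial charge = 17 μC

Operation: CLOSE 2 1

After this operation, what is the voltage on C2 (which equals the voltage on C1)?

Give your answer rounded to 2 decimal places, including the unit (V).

Answer: 4.00 V

Derivation:
Initial: C1(5μF, Q=19μC, V=3.80V), C2(4μF, Q=17μC, V=4.25V)
Op 1: CLOSE 2-1: Q_total=36.00, C_total=9.00, V=4.00; Q2=16.00, Q1=20.00; dissipated=0.225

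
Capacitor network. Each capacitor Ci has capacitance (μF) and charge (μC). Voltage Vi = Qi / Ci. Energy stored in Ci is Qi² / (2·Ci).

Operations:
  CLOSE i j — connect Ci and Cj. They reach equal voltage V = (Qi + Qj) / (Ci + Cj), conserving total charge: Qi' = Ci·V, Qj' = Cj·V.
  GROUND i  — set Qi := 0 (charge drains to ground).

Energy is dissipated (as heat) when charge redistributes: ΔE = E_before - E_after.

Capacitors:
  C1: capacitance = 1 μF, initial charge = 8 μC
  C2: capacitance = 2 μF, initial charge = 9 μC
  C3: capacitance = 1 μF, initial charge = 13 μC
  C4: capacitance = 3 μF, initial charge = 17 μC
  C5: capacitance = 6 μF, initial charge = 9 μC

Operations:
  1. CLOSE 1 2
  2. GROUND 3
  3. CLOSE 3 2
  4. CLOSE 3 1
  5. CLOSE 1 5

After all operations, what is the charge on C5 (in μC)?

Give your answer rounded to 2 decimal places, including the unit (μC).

Answer: 11.76 μC

Derivation:
Initial: C1(1μF, Q=8μC, V=8.00V), C2(2μF, Q=9μC, V=4.50V), C3(1μF, Q=13μC, V=13.00V), C4(3μF, Q=17μC, V=5.67V), C5(6μF, Q=9μC, V=1.50V)
Op 1: CLOSE 1-2: Q_total=17.00, C_total=3.00, V=5.67; Q1=5.67, Q2=11.33; dissipated=4.083
Op 2: GROUND 3: Q3=0; energy lost=84.500
Op 3: CLOSE 3-2: Q_total=11.33, C_total=3.00, V=3.78; Q3=3.78, Q2=7.56; dissipated=10.704
Op 4: CLOSE 3-1: Q_total=9.44, C_total=2.00, V=4.72; Q3=4.72, Q1=4.72; dissipated=0.892
Op 5: CLOSE 1-5: Q_total=13.72, C_total=7.00, V=1.96; Q1=1.96, Q5=11.76; dissipated=4.450
Final charges: Q1=1.96, Q2=7.56, Q3=4.72, Q4=17.00, Q5=11.76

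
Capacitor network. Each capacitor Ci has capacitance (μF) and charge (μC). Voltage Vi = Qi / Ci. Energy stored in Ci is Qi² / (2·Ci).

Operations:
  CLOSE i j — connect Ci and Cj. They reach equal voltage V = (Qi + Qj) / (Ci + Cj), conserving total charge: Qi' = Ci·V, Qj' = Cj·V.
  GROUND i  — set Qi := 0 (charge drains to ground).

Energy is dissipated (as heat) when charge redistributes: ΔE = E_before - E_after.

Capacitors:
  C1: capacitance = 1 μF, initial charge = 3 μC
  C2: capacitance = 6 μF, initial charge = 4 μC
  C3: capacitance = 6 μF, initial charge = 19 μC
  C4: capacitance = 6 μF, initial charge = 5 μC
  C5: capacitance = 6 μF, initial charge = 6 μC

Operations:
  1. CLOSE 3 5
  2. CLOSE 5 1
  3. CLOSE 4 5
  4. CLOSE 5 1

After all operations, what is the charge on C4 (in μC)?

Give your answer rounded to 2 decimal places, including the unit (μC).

Initial: C1(1μF, Q=3μC, V=3.00V), C2(6μF, Q=4μC, V=0.67V), C3(6μF, Q=19μC, V=3.17V), C4(6μF, Q=5μC, V=0.83V), C5(6μF, Q=6μC, V=1.00V)
Op 1: CLOSE 3-5: Q_total=25.00, C_total=12.00, V=2.08; Q3=12.50, Q5=12.50; dissipated=7.042
Op 2: CLOSE 5-1: Q_total=15.50, C_total=7.00, V=2.21; Q5=13.29, Q1=2.21; dissipated=0.360
Op 3: CLOSE 4-5: Q_total=18.29, C_total=12.00, V=1.52; Q4=9.14, Q5=9.14; dissipated=2.861
Op 4: CLOSE 5-1: Q_total=11.36, C_total=7.00, V=1.62; Q5=9.73, Q1=1.62; dissipated=0.204
Final charges: Q1=1.62, Q2=4.00, Q3=12.50, Q4=9.14, Q5=9.73

Answer: 9.14 μC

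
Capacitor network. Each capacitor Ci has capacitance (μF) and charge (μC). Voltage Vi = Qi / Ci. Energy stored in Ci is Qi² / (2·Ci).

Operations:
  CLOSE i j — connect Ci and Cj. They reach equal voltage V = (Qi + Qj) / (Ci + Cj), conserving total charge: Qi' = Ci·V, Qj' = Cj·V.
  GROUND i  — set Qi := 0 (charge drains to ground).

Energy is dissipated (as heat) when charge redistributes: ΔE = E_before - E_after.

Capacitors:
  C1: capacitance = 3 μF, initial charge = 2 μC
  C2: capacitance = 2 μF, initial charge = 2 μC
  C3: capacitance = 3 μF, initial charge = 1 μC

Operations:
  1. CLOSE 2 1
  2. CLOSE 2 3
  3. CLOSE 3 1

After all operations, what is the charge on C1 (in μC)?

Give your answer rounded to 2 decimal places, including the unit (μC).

Answer: 1.98 μC

Derivation:
Initial: C1(3μF, Q=2μC, V=0.67V), C2(2μF, Q=2μC, V=1.00V), C3(3μF, Q=1μC, V=0.33V)
Op 1: CLOSE 2-1: Q_total=4.00, C_total=5.00, V=0.80; Q2=1.60, Q1=2.40; dissipated=0.067
Op 2: CLOSE 2-3: Q_total=2.60, C_total=5.00, V=0.52; Q2=1.04, Q3=1.56; dissipated=0.131
Op 3: CLOSE 3-1: Q_total=3.96, C_total=6.00, V=0.66; Q3=1.98, Q1=1.98; dissipated=0.059
Final charges: Q1=1.98, Q2=1.04, Q3=1.98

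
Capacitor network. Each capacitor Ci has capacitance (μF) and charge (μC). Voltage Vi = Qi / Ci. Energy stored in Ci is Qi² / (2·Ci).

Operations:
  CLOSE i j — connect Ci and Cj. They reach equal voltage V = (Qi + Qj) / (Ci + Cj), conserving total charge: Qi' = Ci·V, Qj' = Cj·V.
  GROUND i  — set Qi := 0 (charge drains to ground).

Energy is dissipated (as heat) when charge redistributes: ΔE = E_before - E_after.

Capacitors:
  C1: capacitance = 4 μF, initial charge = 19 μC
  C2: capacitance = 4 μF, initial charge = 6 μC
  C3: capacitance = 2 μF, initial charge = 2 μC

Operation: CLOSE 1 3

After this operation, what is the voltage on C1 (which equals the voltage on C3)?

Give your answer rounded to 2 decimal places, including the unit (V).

Answer: 3.50 V

Derivation:
Initial: C1(4μF, Q=19μC, V=4.75V), C2(4μF, Q=6μC, V=1.50V), C3(2μF, Q=2μC, V=1.00V)
Op 1: CLOSE 1-3: Q_total=21.00, C_total=6.00, V=3.50; Q1=14.00, Q3=7.00; dissipated=9.375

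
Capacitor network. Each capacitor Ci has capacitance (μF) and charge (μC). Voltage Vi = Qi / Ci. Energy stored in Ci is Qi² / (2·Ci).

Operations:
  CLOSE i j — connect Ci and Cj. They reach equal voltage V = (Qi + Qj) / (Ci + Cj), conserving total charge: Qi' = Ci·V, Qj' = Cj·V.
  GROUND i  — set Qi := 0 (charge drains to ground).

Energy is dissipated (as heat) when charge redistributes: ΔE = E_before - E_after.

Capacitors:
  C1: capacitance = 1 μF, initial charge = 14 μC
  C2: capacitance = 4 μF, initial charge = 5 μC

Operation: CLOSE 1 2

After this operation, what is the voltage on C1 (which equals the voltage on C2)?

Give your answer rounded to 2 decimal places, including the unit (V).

Answer: 3.80 V

Derivation:
Initial: C1(1μF, Q=14μC, V=14.00V), C2(4μF, Q=5μC, V=1.25V)
Op 1: CLOSE 1-2: Q_total=19.00, C_total=5.00, V=3.80; Q1=3.80, Q2=15.20; dissipated=65.025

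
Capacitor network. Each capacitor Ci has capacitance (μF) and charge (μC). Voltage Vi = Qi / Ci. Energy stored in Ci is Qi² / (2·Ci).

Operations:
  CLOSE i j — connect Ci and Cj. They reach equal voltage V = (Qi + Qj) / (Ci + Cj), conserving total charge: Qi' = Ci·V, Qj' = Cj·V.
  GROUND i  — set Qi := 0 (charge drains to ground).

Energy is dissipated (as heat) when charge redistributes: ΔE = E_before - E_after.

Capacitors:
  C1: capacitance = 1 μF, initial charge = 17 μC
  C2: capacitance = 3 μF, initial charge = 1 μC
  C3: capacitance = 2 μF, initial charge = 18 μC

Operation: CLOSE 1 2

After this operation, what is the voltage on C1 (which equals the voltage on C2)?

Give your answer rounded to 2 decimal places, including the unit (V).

Initial: C1(1μF, Q=17μC, V=17.00V), C2(3μF, Q=1μC, V=0.33V), C3(2μF, Q=18μC, V=9.00V)
Op 1: CLOSE 1-2: Q_total=18.00, C_total=4.00, V=4.50; Q1=4.50, Q2=13.50; dissipated=104.167

Answer: 4.50 V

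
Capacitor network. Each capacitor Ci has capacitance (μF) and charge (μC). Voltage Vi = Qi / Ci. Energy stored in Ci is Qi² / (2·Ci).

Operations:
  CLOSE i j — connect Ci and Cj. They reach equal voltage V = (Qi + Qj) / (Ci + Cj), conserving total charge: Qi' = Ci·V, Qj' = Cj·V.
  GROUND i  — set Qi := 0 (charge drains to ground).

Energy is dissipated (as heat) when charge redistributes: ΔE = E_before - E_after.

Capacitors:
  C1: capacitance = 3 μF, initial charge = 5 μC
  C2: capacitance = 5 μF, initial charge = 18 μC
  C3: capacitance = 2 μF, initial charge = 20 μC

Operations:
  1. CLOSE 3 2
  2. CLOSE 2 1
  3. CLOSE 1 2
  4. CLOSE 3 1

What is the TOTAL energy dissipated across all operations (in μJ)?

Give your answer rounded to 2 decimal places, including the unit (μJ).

Answer: 43.72 μJ

Derivation:
Initial: C1(3μF, Q=5μC, V=1.67V), C2(5μF, Q=18μC, V=3.60V), C3(2μF, Q=20μC, V=10.00V)
Op 1: CLOSE 3-2: Q_total=38.00, C_total=7.00, V=5.43; Q3=10.86, Q2=27.14; dissipated=29.257
Op 2: CLOSE 2-1: Q_total=32.14, C_total=8.00, V=4.02; Q2=20.09, Q1=12.05; dissipated=13.267
Op 3: CLOSE 1-2: Q_total=32.14, C_total=8.00, V=4.02; Q1=12.05, Q2=20.09; dissipated=0.000
Op 4: CLOSE 3-1: Q_total=22.91, C_total=5.00, V=4.58; Q3=9.16, Q1=13.75; dissipated=1.194
Total dissipated: 43.719 μJ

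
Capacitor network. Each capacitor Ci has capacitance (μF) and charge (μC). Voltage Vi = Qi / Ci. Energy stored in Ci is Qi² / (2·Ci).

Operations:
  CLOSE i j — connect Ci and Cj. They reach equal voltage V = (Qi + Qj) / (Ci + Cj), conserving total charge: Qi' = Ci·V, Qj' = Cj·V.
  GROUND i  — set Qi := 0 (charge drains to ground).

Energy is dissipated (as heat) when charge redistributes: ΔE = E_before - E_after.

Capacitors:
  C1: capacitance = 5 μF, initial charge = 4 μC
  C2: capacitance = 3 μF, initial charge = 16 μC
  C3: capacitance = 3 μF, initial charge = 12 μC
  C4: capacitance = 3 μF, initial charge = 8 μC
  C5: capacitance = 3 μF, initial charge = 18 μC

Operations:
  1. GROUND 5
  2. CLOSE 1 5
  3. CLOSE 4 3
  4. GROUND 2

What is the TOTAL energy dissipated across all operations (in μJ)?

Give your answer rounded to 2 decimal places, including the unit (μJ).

Initial: C1(5μF, Q=4μC, V=0.80V), C2(3μF, Q=16μC, V=5.33V), C3(3μF, Q=12μC, V=4.00V), C4(3μF, Q=8μC, V=2.67V), C5(3μF, Q=18μC, V=6.00V)
Op 1: GROUND 5: Q5=0; energy lost=54.000
Op 2: CLOSE 1-5: Q_total=4.00, C_total=8.00, V=0.50; Q1=2.50, Q5=1.50; dissipated=0.600
Op 3: CLOSE 4-3: Q_total=20.00, C_total=6.00, V=3.33; Q4=10.00, Q3=10.00; dissipated=1.333
Op 4: GROUND 2: Q2=0; energy lost=42.667
Total dissipated: 98.600 μJ

Answer: 98.60 μJ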